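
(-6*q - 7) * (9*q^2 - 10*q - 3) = -54*q^3 - 3*q^2 + 88*q + 21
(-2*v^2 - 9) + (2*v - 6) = -2*v^2 + 2*v - 15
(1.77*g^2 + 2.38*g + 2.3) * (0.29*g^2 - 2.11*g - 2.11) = 0.5133*g^4 - 3.0445*g^3 - 8.0895*g^2 - 9.8748*g - 4.853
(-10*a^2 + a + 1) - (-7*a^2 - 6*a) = -3*a^2 + 7*a + 1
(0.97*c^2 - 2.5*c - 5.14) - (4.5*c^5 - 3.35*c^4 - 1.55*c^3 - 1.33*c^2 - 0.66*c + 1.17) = -4.5*c^5 + 3.35*c^4 + 1.55*c^3 + 2.3*c^2 - 1.84*c - 6.31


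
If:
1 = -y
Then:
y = -1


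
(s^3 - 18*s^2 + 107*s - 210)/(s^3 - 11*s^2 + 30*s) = (s - 7)/s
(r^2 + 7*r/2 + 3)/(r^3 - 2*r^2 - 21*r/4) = 2*(r + 2)/(r*(2*r - 7))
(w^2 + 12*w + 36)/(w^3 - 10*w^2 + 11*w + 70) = (w^2 + 12*w + 36)/(w^3 - 10*w^2 + 11*w + 70)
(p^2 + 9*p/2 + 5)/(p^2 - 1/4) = 2*(2*p^2 + 9*p + 10)/(4*p^2 - 1)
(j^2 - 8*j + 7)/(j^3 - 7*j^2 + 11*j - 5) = (j - 7)/(j^2 - 6*j + 5)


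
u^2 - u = u*(u - 1)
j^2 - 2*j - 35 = (j - 7)*(j + 5)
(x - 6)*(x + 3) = x^2 - 3*x - 18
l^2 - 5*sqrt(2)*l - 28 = (l - 7*sqrt(2))*(l + 2*sqrt(2))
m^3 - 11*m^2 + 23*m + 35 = (m - 7)*(m - 5)*(m + 1)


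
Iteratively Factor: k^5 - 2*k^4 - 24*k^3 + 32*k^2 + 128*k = (k + 4)*(k^4 - 6*k^3 + 32*k) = (k + 2)*(k + 4)*(k^3 - 8*k^2 + 16*k) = (k - 4)*(k + 2)*(k + 4)*(k^2 - 4*k) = k*(k - 4)*(k + 2)*(k + 4)*(k - 4)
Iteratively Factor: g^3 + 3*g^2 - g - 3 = (g + 1)*(g^2 + 2*g - 3) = (g - 1)*(g + 1)*(g + 3)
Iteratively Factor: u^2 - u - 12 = (u + 3)*(u - 4)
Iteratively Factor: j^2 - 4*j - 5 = (j - 5)*(j + 1)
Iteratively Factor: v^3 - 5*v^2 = (v)*(v^2 - 5*v) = v*(v - 5)*(v)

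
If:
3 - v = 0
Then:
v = 3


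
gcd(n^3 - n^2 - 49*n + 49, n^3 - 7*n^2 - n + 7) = n^2 - 8*n + 7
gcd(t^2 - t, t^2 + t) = t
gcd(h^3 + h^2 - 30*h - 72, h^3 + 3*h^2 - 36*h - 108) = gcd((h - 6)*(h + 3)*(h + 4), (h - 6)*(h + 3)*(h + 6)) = h^2 - 3*h - 18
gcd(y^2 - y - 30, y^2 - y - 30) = y^2 - y - 30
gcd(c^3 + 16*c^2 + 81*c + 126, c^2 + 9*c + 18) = c^2 + 9*c + 18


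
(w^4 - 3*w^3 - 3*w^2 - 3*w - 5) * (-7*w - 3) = -7*w^5 + 18*w^4 + 30*w^3 + 30*w^2 + 44*w + 15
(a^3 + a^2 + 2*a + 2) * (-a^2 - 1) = -a^5 - a^4 - 3*a^3 - 3*a^2 - 2*a - 2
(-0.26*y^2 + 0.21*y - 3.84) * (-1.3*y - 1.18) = 0.338*y^3 + 0.0338*y^2 + 4.7442*y + 4.5312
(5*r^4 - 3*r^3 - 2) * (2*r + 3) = 10*r^5 + 9*r^4 - 9*r^3 - 4*r - 6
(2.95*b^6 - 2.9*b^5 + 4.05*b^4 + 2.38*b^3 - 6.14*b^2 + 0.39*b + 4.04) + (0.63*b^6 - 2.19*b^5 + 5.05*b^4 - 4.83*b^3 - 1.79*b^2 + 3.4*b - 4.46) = 3.58*b^6 - 5.09*b^5 + 9.1*b^4 - 2.45*b^3 - 7.93*b^2 + 3.79*b - 0.42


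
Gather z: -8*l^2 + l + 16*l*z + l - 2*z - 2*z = -8*l^2 + 2*l + z*(16*l - 4)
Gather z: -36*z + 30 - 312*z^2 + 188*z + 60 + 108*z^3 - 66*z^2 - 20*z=108*z^3 - 378*z^2 + 132*z + 90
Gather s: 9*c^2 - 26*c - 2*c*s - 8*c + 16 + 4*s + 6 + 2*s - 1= 9*c^2 - 34*c + s*(6 - 2*c) + 21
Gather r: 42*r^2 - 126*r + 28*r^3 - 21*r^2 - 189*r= 28*r^3 + 21*r^2 - 315*r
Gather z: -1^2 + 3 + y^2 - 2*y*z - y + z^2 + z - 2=y^2 - y + z^2 + z*(1 - 2*y)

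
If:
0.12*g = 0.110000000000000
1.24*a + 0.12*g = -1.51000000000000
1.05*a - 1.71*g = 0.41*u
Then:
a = -1.31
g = 0.92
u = -7.17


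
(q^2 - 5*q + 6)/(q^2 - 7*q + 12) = (q - 2)/(q - 4)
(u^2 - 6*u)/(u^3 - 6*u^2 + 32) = u*(u - 6)/(u^3 - 6*u^2 + 32)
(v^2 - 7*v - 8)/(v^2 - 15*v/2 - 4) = 2*(v + 1)/(2*v + 1)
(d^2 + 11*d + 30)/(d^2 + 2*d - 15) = (d + 6)/(d - 3)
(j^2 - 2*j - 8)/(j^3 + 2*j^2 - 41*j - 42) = (j^2 - 2*j - 8)/(j^3 + 2*j^2 - 41*j - 42)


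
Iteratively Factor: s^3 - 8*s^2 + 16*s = (s)*(s^2 - 8*s + 16) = s*(s - 4)*(s - 4)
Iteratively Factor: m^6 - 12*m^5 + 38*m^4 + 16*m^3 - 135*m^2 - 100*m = (m)*(m^5 - 12*m^4 + 38*m^3 + 16*m^2 - 135*m - 100) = m*(m + 1)*(m^4 - 13*m^3 + 51*m^2 - 35*m - 100) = m*(m + 1)^2*(m^3 - 14*m^2 + 65*m - 100) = m*(m - 5)*(m + 1)^2*(m^2 - 9*m + 20) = m*(m - 5)^2*(m + 1)^2*(m - 4)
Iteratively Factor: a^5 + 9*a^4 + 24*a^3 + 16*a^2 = (a)*(a^4 + 9*a^3 + 24*a^2 + 16*a) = a*(a + 1)*(a^3 + 8*a^2 + 16*a) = a*(a + 1)*(a + 4)*(a^2 + 4*a) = a*(a + 1)*(a + 4)^2*(a)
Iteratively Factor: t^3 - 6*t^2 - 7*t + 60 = (t - 4)*(t^2 - 2*t - 15) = (t - 5)*(t - 4)*(t + 3)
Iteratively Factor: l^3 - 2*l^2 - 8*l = (l)*(l^2 - 2*l - 8) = l*(l + 2)*(l - 4)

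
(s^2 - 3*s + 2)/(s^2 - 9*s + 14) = (s - 1)/(s - 7)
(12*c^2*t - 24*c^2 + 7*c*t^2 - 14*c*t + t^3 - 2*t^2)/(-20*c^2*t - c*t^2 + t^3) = (3*c*t - 6*c + t^2 - 2*t)/(t*(-5*c + t))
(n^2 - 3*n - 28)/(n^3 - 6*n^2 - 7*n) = (n + 4)/(n*(n + 1))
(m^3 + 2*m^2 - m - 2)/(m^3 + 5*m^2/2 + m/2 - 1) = 2*(m - 1)/(2*m - 1)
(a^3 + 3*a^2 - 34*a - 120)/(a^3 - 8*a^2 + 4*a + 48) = (a^2 + 9*a + 20)/(a^2 - 2*a - 8)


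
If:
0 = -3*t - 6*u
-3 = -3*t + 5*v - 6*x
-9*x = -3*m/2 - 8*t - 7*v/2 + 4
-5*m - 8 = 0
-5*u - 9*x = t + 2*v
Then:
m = -8/5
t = 1711/1895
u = -1711/3790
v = 183/1895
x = 489/3790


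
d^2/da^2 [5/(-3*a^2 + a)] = 10*(3*a*(3*a - 1) - (6*a - 1)^2)/(a^3*(3*a - 1)^3)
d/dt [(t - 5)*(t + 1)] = 2*t - 4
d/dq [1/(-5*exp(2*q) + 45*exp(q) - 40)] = (2*exp(q) - 9)*exp(q)/(5*(exp(2*q) - 9*exp(q) + 8)^2)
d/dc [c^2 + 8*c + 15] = 2*c + 8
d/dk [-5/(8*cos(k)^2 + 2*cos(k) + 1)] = -10*(8*cos(k) + 1)*sin(k)/(8*cos(k)^2 + 2*cos(k) + 1)^2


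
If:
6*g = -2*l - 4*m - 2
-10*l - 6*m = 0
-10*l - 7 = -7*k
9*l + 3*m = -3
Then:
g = -11/12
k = -1/14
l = -3/4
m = 5/4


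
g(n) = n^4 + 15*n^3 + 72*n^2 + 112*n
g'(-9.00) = -455.00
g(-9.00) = 450.00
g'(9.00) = 7969.00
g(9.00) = 24336.00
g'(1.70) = 506.50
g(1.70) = 480.53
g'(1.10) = 330.17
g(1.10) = 231.75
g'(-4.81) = 15.35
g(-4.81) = -6.91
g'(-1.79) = -24.52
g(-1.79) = -45.55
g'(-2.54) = -28.99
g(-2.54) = -24.15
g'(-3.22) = -18.65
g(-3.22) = -7.41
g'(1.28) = 378.44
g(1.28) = 295.47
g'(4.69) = 2189.83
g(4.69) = 4140.25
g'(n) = 4*n^3 + 45*n^2 + 144*n + 112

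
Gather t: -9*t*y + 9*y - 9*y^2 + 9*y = -9*t*y - 9*y^2 + 18*y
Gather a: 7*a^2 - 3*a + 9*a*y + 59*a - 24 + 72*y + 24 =7*a^2 + a*(9*y + 56) + 72*y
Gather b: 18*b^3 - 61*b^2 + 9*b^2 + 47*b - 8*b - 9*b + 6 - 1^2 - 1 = 18*b^3 - 52*b^2 + 30*b + 4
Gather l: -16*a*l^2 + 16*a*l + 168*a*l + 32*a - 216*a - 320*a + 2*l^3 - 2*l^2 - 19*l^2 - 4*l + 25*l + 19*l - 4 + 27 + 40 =-504*a + 2*l^3 + l^2*(-16*a - 21) + l*(184*a + 40) + 63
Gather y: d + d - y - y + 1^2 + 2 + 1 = 2*d - 2*y + 4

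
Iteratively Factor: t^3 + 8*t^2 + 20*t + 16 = (t + 2)*(t^2 + 6*t + 8) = (t + 2)^2*(t + 4)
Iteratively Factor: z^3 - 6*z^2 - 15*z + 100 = (z + 4)*(z^2 - 10*z + 25) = (z - 5)*(z + 4)*(z - 5)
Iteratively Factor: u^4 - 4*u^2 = (u - 2)*(u^3 + 2*u^2) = (u - 2)*(u + 2)*(u^2) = u*(u - 2)*(u + 2)*(u)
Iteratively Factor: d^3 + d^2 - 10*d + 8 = (d - 1)*(d^2 + 2*d - 8) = (d - 2)*(d - 1)*(d + 4)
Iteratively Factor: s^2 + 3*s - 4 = (s - 1)*(s + 4)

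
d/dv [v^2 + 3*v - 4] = 2*v + 3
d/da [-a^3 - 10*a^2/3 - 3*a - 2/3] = -3*a^2 - 20*a/3 - 3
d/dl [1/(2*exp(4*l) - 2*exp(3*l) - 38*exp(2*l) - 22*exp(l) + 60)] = (-4*exp(3*l) + 3*exp(2*l) + 38*exp(l) + 11)*exp(l)/(2*(-exp(4*l) + exp(3*l) + 19*exp(2*l) + 11*exp(l) - 30)^2)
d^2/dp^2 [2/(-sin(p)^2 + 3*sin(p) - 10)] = 2*(4*sin(p)^4 - 9*sin(p)^3 - 37*sin(p)^2 + 48*sin(p) + 2)/(sin(p)^2 - 3*sin(p) + 10)^3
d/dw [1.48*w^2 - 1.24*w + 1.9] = 2.96*w - 1.24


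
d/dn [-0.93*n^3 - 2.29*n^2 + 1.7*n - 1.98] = -2.79*n^2 - 4.58*n + 1.7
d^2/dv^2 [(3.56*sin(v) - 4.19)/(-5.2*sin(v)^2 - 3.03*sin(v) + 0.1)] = (96.2624*sin(v)^5 - 509.28176*sin(v)^4 - 379.47052*sin(v)^3 + 633.681109*sin(v)^2 + 383.76467*sin(v) + 79.136182)/(5.2*sin(v)^2 + 3.03*sin(v) - 0.1)^3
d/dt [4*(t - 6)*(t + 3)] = 8*t - 12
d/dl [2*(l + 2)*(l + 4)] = 4*l + 12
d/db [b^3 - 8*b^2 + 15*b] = 3*b^2 - 16*b + 15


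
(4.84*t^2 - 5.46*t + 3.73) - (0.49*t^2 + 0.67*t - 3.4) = 4.35*t^2 - 6.13*t + 7.13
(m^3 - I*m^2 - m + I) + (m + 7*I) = m^3 - I*m^2 + 8*I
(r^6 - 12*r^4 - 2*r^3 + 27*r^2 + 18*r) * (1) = r^6 - 12*r^4 - 2*r^3 + 27*r^2 + 18*r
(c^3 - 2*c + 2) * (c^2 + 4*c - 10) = c^5 + 4*c^4 - 12*c^3 - 6*c^2 + 28*c - 20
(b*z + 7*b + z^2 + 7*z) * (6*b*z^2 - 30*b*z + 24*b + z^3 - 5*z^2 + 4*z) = 6*b^2*z^3 + 12*b^2*z^2 - 186*b^2*z + 168*b^2 + 7*b*z^4 + 14*b*z^3 - 217*b*z^2 + 196*b*z + z^5 + 2*z^4 - 31*z^3 + 28*z^2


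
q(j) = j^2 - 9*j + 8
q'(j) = 2*j - 9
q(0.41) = 4.48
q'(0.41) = -8.18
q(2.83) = -9.46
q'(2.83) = -3.34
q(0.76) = 1.74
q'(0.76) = -7.48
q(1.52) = -3.37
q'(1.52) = -5.96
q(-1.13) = 19.45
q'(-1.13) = -11.26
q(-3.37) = 49.69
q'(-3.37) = -15.74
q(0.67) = 2.42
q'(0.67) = -7.66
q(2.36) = -7.67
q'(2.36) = -4.28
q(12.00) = 44.00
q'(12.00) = 15.00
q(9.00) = 8.00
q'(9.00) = 9.00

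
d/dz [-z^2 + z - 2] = 1 - 2*z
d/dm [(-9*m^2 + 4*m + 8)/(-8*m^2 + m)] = (23*m^2 + 128*m - 8)/(m^2*(64*m^2 - 16*m + 1))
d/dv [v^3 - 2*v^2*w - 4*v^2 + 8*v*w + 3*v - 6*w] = 3*v^2 - 4*v*w - 8*v + 8*w + 3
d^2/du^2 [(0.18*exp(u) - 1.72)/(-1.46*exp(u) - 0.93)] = (3.910756*exp(u) - 2.491098)*exp(u)/(3.112136*exp(3*u) + 5.947164*exp(2*u) + 3.788262*exp(u) + 0.804357)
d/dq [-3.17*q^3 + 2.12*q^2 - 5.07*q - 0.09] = -9.51*q^2 + 4.24*q - 5.07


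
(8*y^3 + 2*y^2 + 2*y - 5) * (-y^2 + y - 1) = -8*y^5 + 6*y^4 - 8*y^3 + 5*y^2 - 7*y + 5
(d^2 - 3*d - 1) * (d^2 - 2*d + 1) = d^4 - 5*d^3 + 6*d^2 - d - 1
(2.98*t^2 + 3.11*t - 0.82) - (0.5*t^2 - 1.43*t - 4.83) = 2.48*t^2 + 4.54*t + 4.01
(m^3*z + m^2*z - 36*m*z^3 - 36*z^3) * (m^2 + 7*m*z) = m^5*z + 7*m^4*z^2 + m^4*z - 36*m^3*z^3 + 7*m^3*z^2 - 252*m^2*z^4 - 36*m^2*z^3 - 252*m*z^4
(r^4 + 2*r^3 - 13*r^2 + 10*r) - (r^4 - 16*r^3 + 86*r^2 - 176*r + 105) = 18*r^3 - 99*r^2 + 186*r - 105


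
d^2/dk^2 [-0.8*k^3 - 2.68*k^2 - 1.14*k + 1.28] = -4.8*k - 5.36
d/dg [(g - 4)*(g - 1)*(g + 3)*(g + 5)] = 4*g^3 + 9*g^2 - 42*g - 43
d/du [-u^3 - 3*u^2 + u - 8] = -3*u^2 - 6*u + 1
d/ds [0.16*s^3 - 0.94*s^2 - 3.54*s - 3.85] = 0.48*s^2 - 1.88*s - 3.54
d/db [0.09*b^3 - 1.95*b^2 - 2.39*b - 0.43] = 0.27*b^2 - 3.9*b - 2.39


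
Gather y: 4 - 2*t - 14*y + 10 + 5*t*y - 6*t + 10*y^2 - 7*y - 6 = -8*t + 10*y^2 + y*(5*t - 21) + 8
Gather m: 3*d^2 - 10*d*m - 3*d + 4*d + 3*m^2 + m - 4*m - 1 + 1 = 3*d^2 + d + 3*m^2 + m*(-10*d - 3)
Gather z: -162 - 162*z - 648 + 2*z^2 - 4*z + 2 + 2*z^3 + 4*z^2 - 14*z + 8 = 2*z^3 + 6*z^2 - 180*z - 800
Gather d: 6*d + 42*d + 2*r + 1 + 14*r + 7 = 48*d + 16*r + 8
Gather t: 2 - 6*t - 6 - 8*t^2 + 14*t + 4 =-8*t^2 + 8*t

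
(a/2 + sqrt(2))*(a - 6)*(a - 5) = a^3/2 - 11*a^2/2 + sqrt(2)*a^2 - 11*sqrt(2)*a + 15*a + 30*sqrt(2)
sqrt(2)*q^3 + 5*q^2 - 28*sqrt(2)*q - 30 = (q - 3*sqrt(2))*(q + 5*sqrt(2))*(sqrt(2)*q + 1)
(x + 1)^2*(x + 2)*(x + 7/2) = x^4 + 15*x^3/2 + 19*x^2 + 39*x/2 + 7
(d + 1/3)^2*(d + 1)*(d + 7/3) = d^4 + 4*d^3 + 14*d^2/3 + 52*d/27 + 7/27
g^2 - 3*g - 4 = (g - 4)*(g + 1)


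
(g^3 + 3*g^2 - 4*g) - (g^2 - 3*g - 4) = g^3 + 2*g^2 - g + 4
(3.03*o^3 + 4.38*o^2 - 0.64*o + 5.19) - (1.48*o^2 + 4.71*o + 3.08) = 3.03*o^3 + 2.9*o^2 - 5.35*o + 2.11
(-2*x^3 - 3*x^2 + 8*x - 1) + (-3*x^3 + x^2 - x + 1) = -5*x^3 - 2*x^2 + 7*x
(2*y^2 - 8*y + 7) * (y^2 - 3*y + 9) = 2*y^4 - 14*y^3 + 49*y^2 - 93*y + 63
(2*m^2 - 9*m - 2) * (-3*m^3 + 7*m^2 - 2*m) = -6*m^5 + 41*m^4 - 61*m^3 + 4*m^2 + 4*m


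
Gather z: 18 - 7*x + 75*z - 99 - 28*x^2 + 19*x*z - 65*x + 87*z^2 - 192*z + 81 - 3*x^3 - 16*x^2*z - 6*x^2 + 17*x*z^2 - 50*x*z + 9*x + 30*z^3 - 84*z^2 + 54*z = -3*x^3 - 34*x^2 - 63*x + 30*z^3 + z^2*(17*x + 3) + z*(-16*x^2 - 31*x - 63)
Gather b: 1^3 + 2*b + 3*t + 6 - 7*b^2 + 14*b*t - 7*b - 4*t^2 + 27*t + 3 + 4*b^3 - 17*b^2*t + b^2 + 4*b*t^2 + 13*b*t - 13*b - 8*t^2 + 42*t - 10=4*b^3 + b^2*(-17*t - 6) + b*(4*t^2 + 27*t - 18) - 12*t^2 + 72*t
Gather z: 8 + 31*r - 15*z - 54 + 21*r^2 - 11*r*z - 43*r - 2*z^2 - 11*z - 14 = 21*r^2 - 12*r - 2*z^2 + z*(-11*r - 26) - 60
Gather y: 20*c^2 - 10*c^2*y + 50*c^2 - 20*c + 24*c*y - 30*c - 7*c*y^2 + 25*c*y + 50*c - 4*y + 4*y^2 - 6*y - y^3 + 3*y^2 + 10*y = 70*c^2 - y^3 + y^2*(7 - 7*c) + y*(-10*c^2 + 49*c)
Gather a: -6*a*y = -6*a*y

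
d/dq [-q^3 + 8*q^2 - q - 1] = -3*q^2 + 16*q - 1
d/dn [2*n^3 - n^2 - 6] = 2*n*(3*n - 1)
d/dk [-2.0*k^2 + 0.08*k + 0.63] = 0.08 - 4.0*k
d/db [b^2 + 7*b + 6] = 2*b + 7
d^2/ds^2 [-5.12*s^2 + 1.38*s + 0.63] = -10.2400000000000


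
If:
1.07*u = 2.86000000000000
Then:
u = 2.67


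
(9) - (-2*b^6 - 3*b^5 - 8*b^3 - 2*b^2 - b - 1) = 2*b^6 + 3*b^5 + 8*b^3 + 2*b^2 + b + 10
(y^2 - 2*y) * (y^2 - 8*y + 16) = y^4 - 10*y^3 + 32*y^2 - 32*y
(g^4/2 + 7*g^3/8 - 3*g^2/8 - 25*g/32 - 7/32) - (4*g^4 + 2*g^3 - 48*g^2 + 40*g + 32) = -7*g^4/2 - 9*g^3/8 + 381*g^2/8 - 1305*g/32 - 1031/32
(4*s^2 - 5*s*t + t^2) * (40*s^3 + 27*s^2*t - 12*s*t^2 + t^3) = 160*s^5 - 92*s^4*t - 143*s^3*t^2 + 91*s^2*t^3 - 17*s*t^4 + t^5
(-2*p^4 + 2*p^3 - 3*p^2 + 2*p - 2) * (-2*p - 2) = 4*p^5 + 2*p^3 + 2*p^2 + 4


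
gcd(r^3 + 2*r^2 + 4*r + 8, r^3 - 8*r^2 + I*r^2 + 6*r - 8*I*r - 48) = r - 2*I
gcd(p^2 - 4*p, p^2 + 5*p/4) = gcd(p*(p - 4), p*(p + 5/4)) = p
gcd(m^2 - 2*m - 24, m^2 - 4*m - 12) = m - 6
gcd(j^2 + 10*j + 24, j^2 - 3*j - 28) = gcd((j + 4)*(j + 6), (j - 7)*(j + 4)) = j + 4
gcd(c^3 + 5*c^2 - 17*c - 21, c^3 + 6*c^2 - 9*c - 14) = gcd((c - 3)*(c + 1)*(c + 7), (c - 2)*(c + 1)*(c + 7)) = c^2 + 8*c + 7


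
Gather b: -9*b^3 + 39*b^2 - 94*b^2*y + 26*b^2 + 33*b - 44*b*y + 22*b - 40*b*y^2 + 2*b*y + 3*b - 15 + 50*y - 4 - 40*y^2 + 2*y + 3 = -9*b^3 + b^2*(65 - 94*y) + b*(-40*y^2 - 42*y + 58) - 40*y^2 + 52*y - 16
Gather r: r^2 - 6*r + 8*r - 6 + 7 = r^2 + 2*r + 1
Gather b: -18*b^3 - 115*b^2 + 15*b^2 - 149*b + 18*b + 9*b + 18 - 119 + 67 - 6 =-18*b^3 - 100*b^2 - 122*b - 40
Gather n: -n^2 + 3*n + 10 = -n^2 + 3*n + 10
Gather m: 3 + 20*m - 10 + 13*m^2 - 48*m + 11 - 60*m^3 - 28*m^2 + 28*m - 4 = -60*m^3 - 15*m^2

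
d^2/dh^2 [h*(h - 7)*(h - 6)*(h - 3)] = 12*h^2 - 96*h + 162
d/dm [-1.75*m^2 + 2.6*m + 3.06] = 2.6 - 3.5*m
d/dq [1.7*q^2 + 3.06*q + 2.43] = 3.4*q + 3.06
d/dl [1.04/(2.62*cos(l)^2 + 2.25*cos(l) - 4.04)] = (5.4496*cos(l) + 2.34)*sin(l)/(2.62*cos(l)^2 + 2.25*cos(l) - 4.04)^2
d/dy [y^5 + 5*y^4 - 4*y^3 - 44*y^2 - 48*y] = 5*y^4 + 20*y^3 - 12*y^2 - 88*y - 48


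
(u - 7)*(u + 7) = u^2 - 49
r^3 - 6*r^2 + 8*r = r*(r - 4)*(r - 2)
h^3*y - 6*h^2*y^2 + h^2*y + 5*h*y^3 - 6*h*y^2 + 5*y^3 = (h - 5*y)*(h - y)*(h*y + y)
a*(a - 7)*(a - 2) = a^3 - 9*a^2 + 14*a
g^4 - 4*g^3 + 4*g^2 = g^2*(g - 2)^2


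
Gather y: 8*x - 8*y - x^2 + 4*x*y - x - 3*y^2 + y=-x^2 + 7*x - 3*y^2 + y*(4*x - 7)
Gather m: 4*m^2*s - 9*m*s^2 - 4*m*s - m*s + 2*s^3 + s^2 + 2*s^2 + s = 4*m^2*s + m*(-9*s^2 - 5*s) + 2*s^3 + 3*s^2 + s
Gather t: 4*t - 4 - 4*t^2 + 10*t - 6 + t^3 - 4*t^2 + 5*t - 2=t^3 - 8*t^2 + 19*t - 12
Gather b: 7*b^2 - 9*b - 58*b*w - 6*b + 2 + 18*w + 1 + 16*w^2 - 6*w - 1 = 7*b^2 + b*(-58*w - 15) + 16*w^2 + 12*w + 2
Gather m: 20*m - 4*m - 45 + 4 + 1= 16*m - 40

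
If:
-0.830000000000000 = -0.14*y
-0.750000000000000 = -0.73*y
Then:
No Solution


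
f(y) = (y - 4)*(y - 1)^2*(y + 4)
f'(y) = (y - 4)*(y - 1)^2 + (y - 4)*(y + 4)*(2*y - 2) + (y - 1)^2*(y + 4)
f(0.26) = -8.72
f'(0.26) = 23.86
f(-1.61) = -91.34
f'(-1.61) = 48.05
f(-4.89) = 274.49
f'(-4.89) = -432.49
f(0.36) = -6.50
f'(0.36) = 20.61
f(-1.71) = -96.03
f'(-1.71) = 45.75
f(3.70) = -16.84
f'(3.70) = 41.47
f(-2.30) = -116.63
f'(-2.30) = 20.59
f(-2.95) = -113.86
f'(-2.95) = -34.40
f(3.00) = -28.00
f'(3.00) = -4.00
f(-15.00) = 53504.00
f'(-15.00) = -14368.00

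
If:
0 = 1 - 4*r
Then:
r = 1/4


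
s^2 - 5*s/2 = s*(s - 5/2)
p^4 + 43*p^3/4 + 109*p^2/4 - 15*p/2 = p*(p - 1/4)*(p + 5)*(p + 6)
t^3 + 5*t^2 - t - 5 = (t - 1)*(t + 1)*(t + 5)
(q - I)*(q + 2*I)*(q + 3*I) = q^3 + 4*I*q^2 - q + 6*I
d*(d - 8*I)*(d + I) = d^3 - 7*I*d^2 + 8*d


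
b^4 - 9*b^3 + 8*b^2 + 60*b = b*(b - 6)*(b - 5)*(b + 2)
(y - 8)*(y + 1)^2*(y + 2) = y^4 - 4*y^3 - 27*y^2 - 38*y - 16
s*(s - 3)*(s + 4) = s^3 + s^2 - 12*s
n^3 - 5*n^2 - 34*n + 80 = (n - 8)*(n - 2)*(n + 5)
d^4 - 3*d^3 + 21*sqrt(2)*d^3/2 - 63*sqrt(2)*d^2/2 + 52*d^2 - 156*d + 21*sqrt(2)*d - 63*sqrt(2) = (d - 3)*(d + sqrt(2)/2)*(d + 3*sqrt(2))*(d + 7*sqrt(2))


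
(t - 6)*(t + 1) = t^2 - 5*t - 6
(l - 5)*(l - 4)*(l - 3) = l^3 - 12*l^2 + 47*l - 60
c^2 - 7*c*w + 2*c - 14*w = (c + 2)*(c - 7*w)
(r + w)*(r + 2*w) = r^2 + 3*r*w + 2*w^2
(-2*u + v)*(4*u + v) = -8*u^2 + 2*u*v + v^2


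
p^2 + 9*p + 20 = (p + 4)*(p + 5)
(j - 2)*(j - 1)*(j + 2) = j^3 - j^2 - 4*j + 4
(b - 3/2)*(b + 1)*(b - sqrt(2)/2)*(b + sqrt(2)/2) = b^4 - b^3/2 - 2*b^2 + b/4 + 3/4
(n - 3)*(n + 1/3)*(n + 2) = n^3 - 2*n^2/3 - 19*n/3 - 2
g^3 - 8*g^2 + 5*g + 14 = (g - 7)*(g - 2)*(g + 1)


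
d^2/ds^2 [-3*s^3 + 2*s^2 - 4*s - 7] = 4 - 18*s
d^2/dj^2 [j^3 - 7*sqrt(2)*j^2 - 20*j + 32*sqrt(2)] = 6*j - 14*sqrt(2)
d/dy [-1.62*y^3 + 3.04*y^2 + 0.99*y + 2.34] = -4.86*y^2 + 6.08*y + 0.99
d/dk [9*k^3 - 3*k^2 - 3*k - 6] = 27*k^2 - 6*k - 3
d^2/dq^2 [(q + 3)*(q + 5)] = 2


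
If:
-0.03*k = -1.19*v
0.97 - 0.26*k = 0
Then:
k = 3.73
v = 0.09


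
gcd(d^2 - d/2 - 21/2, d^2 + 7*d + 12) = d + 3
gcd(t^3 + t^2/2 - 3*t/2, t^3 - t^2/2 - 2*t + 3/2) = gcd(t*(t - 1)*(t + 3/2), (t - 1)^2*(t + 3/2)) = t^2 + t/2 - 3/2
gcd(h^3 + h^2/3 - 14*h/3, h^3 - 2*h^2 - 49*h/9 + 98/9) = h^2 + h/3 - 14/3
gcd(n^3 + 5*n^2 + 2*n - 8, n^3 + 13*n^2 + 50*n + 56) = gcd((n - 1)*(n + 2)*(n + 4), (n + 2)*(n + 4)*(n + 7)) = n^2 + 6*n + 8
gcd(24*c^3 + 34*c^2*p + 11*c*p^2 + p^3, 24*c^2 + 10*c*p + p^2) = 24*c^2 + 10*c*p + p^2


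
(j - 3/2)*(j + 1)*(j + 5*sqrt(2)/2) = j^3 - j^2/2 + 5*sqrt(2)*j^2/2 - 5*sqrt(2)*j/4 - 3*j/2 - 15*sqrt(2)/4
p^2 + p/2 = p*(p + 1/2)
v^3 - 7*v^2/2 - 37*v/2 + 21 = (v - 6)*(v - 1)*(v + 7/2)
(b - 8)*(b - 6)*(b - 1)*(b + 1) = b^4 - 14*b^3 + 47*b^2 + 14*b - 48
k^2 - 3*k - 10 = (k - 5)*(k + 2)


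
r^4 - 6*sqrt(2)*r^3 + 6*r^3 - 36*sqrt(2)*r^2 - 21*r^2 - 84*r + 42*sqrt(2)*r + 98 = (r - 1)*(r + 7)*(r - 7*sqrt(2))*(r + sqrt(2))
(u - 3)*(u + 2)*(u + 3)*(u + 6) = u^4 + 8*u^3 + 3*u^2 - 72*u - 108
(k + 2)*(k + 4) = k^2 + 6*k + 8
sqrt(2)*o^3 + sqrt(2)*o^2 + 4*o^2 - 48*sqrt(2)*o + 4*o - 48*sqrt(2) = (o - 4*sqrt(2))*(o + 6*sqrt(2))*(sqrt(2)*o + sqrt(2))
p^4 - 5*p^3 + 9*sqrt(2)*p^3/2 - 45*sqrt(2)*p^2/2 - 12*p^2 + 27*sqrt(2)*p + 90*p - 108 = (p - 3)*(p - 2)*(p - 3*sqrt(2)/2)*(p + 6*sqrt(2))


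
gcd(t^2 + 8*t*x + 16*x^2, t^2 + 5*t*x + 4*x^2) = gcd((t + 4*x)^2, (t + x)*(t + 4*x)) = t + 4*x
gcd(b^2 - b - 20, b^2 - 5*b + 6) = 1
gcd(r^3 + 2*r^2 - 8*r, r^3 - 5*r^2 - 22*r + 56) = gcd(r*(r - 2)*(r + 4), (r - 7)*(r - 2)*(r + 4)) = r^2 + 2*r - 8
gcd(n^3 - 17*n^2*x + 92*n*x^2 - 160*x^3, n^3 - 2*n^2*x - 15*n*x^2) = -n + 5*x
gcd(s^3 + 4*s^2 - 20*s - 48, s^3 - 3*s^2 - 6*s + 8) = s^2 - 2*s - 8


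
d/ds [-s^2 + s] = 1 - 2*s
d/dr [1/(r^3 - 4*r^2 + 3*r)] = (-3*r^2 + 8*r - 3)/(r^2*(r^2 - 4*r + 3)^2)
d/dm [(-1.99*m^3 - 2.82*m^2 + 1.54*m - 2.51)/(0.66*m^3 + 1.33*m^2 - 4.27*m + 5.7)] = (-0.785500000000001*m^4 + 14.9618*m^3 - 19.066*m^2 - 25.4714*m - 1.9397)/(0.4356*m^6 + 1.7556*m^5 - 3.8675*m^4 - 3.8342*m^3 + 33.3949*m^2 - 48.678*m + 32.49)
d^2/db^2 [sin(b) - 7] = -sin(b)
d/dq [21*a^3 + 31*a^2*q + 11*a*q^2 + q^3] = 31*a^2 + 22*a*q + 3*q^2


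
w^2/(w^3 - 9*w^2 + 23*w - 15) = w^2/(w^3 - 9*w^2 + 23*w - 15)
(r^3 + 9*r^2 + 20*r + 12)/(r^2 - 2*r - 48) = (r^2 + 3*r + 2)/(r - 8)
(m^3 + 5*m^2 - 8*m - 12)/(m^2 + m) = m + 4 - 12/m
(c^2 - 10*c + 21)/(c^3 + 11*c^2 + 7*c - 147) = (c - 7)/(c^2 + 14*c + 49)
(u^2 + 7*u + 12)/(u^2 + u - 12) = (u + 3)/(u - 3)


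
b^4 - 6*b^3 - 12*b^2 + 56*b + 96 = (b - 6)*(b - 4)*(b + 2)^2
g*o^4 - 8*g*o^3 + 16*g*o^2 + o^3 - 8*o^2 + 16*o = o*(o - 4)^2*(g*o + 1)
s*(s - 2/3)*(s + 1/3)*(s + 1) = s^4 + 2*s^3/3 - 5*s^2/9 - 2*s/9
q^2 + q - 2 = (q - 1)*(q + 2)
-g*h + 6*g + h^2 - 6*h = (-g + h)*(h - 6)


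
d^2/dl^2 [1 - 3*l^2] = -6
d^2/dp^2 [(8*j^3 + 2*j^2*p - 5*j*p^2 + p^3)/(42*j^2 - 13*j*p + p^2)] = j^2*(-13424*j^3 + 9456*j^2*p - 1968*j*p^2 + 128*p^3)/(74088*j^6 - 68796*j^5*p + 26586*j^4*p^2 - 5473*j^3*p^3 + 633*j^2*p^4 - 39*j*p^5 + p^6)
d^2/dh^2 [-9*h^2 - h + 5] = -18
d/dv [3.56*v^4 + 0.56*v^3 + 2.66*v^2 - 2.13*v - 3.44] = 14.24*v^3 + 1.68*v^2 + 5.32*v - 2.13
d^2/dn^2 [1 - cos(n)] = cos(n)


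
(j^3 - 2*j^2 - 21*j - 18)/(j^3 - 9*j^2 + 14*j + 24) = (j + 3)/(j - 4)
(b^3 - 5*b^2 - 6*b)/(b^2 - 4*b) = (b^2 - 5*b - 6)/(b - 4)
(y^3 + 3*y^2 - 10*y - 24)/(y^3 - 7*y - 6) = (y + 4)/(y + 1)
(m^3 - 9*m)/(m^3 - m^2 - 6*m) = (m + 3)/(m + 2)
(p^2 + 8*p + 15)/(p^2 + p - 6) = (p + 5)/(p - 2)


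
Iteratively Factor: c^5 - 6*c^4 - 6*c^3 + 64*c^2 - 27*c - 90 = (c - 2)*(c^4 - 4*c^3 - 14*c^2 + 36*c + 45) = (c - 5)*(c - 2)*(c^3 + c^2 - 9*c - 9) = (c - 5)*(c - 2)*(c + 3)*(c^2 - 2*c - 3) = (c - 5)*(c - 3)*(c - 2)*(c + 3)*(c + 1)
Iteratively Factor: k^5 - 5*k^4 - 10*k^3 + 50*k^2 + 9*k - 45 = (k - 5)*(k^4 - 10*k^2 + 9) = (k - 5)*(k - 1)*(k^3 + k^2 - 9*k - 9) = (k - 5)*(k - 1)*(k + 3)*(k^2 - 2*k - 3) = (k - 5)*(k - 1)*(k + 1)*(k + 3)*(k - 3)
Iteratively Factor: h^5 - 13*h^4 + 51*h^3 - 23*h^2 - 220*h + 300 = (h - 2)*(h^4 - 11*h^3 + 29*h^2 + 35*h - 150) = (h - 5)*(h - 2)*(h^3 - 6*h^2 - h + 30) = (h - 5)*(h - 2)*(h + 2)*(h^2 - 8*h + 15) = (h - 5)^2*(h - 2)*(h + 2)*(h - 3)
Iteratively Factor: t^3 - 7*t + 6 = (t - 1)*(t^2 + t - 6) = (t - 1)*(t + 3)*(t - 2)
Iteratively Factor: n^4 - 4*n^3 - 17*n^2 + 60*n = (n)*(n^3 - 4*n^2 - 17*n + 60) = n*(n - 3)*(n^2 - n - 20) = n*(n - 5)*(n - 3)*(n + 4)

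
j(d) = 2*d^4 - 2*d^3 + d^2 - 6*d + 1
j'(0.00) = -6.00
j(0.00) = 1.00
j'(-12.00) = -14718.00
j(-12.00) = 45145.00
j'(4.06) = 438.61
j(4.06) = 402.69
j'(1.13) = 0.14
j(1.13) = -4.13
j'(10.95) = 9799.94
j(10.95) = 26182.56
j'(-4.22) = -722.50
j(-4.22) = 828.71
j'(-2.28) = -136.57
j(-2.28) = 97.63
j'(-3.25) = -350.50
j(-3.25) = 322.85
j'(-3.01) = -284.55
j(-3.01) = 246.83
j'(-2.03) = -101.71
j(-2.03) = 68.00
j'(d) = 8*d^3 - 6*d^2 + 2*d - 6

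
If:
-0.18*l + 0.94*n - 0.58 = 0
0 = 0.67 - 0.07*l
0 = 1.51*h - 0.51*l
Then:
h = 3.23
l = 9.57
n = 2.45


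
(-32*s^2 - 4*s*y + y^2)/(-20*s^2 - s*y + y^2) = (-8*s + y)/(-5*s + y)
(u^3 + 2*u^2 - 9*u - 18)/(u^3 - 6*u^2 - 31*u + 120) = (u^2 + 5*u + 6)/(u^2 - 3*u - 40)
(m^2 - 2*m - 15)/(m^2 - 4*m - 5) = (m + 3)/(m + 1)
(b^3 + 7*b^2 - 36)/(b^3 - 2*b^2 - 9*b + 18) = (b + 6)/(b - 3)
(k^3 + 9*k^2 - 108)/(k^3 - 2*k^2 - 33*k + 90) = (k + 6)/(k - 5)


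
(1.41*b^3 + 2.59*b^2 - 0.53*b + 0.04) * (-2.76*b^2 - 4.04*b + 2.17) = -3.8916*b^5 - 12.8448*b^4 - 5.9411*b^3 + 7.6511*b^2 - 1.3117*b + 0.0868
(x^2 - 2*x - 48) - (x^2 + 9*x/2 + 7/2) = -13*x/2 - 103/2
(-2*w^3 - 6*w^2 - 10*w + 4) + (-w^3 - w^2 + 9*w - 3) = -3*w^3 - 7*w^2 - w + 1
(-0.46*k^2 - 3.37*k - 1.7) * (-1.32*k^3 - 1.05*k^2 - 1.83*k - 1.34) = 0.6072*k^5 + 4.9314*k^4 + 6.6243*k^3 + 8.5685*k^2 + 7.6268*k + 2.278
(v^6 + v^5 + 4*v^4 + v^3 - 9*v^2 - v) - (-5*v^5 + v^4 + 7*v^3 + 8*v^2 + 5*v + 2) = v^6 + 6*v^5 + 3*v^4 - 6*v^3 - 17*v^2 - 6*v - 2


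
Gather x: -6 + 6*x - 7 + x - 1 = 7*x - 14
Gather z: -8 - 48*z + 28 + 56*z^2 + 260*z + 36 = 56*z^2 + 212*z + 56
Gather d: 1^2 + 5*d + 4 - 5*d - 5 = 0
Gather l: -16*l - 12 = -16*l - 12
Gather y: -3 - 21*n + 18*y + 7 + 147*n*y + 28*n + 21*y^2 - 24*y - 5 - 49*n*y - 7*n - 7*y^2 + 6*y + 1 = 98*n*y + 14*y^2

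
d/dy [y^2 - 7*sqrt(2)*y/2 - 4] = 2*y - 7*sqrt(2)/2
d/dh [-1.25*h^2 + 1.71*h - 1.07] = 1.71 - 2.5*h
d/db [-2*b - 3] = -2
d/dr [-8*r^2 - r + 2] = -16*r - 1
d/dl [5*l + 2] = 5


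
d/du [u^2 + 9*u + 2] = 2*u + 9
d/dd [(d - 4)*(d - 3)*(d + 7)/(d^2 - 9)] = (d^2 + 6*d + 37)/(d^2 + 6*d + 9)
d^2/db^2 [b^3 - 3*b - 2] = 6*b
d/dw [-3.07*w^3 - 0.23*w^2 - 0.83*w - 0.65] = -9.21*w^2 - 0.46*w - 0.83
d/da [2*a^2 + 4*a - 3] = 4*a + 4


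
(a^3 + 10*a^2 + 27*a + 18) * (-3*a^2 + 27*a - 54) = -3*a^5 - 3*a^4 + 135*a^3 + 135*a^2 - 972*a - 972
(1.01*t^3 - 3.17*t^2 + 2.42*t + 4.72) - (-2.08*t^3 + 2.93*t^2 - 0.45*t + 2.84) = 3.09*t^3 - 6.1*t^2 + 2.87*t + 1.88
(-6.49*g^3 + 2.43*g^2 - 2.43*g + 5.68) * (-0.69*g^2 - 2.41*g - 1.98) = 4.4781*g^5 + 13.9642*g^4 + 8.6706*g^3 - 2.8743*g^2 - 8.8774*g - 11.2464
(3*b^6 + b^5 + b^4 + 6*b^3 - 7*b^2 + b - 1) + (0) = 3*b^6 + b^5 + b^4 + 6*b^3 - 7*b^2 + b - 1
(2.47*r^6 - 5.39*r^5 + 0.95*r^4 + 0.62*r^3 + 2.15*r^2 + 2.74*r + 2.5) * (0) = 0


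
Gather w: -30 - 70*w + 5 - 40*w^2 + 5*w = -40*w^2 - 65*w - 25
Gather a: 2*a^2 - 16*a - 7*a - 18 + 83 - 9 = 2*a^2 - 23*a + 56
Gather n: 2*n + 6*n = 8*n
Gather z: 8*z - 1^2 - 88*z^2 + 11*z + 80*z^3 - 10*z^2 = 80*z^3 - 98*z^2 + 19*z - 1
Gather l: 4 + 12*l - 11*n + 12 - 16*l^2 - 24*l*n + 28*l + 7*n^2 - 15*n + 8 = -16*l^2 + l*(40 - 24*n) + 7*n^2 - 26*n + 24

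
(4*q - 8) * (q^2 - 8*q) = 4*q^3 - 40*q^2 + 64*q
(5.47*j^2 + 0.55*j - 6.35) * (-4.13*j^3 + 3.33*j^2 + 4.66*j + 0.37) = -22.5911*j^5 + 15.9436*j^4 + 53.5472*j^3 - 16.5586*j^2 - 29.3875*j - 2.3495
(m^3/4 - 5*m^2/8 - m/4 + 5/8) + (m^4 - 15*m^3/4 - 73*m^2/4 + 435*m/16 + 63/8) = m^4 - 7*m^3/2 - 151*m^2/8 + 431*m/16 + 17/2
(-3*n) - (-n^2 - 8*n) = n^2 + 5*n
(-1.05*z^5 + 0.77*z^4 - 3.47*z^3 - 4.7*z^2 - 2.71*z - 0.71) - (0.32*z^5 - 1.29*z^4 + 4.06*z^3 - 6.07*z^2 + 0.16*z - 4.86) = -1.37*z^5 + 2.06*z^4 - 7.53*z^3 + 1.37*z^2 - 2.87*z + 4.15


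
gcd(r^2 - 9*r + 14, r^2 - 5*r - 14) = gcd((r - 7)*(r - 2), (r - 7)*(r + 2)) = r - 7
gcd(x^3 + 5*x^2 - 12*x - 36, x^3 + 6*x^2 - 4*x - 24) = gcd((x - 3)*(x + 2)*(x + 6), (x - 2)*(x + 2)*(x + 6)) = x^2 + 8*x + 12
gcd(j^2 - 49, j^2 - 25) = 1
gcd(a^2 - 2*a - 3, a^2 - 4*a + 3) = a - 3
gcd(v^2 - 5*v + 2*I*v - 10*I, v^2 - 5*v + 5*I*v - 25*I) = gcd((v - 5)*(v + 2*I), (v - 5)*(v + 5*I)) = v - 5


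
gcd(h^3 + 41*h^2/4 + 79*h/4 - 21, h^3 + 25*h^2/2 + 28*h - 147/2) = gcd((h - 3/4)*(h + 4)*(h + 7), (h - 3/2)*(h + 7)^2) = h + 7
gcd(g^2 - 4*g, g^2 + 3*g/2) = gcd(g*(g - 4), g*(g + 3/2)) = g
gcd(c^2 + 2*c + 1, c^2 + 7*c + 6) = c + 1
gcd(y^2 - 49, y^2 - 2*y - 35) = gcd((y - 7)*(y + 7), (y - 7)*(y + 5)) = y - 7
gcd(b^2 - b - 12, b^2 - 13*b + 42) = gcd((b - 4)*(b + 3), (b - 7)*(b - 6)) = 1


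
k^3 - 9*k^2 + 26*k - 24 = (k - 4)*(k - 3)*(k - 2)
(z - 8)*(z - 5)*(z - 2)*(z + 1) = z^4 - 14*z^3 + 51*z^2 - 14*z - 80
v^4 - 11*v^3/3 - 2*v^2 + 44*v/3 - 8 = (v - 3)*(v - 2)*(v - 2/3)*(v + 2)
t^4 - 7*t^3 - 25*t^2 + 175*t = t*(t - 7)*(t - 5)*(t + 5)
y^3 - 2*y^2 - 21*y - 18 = (y - 6)*(y + 1)*(y + 3)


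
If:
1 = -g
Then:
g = -1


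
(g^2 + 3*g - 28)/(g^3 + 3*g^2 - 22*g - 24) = (g + 7)/(g^2 + 7*g + 6)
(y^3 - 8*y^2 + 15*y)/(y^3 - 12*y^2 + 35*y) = (y - 3)/(y - 7)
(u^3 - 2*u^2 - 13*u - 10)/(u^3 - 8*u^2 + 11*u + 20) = (u + 2)/(u - 4)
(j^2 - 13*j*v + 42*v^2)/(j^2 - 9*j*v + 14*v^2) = (-j + 6*v)/(-j + 2*v)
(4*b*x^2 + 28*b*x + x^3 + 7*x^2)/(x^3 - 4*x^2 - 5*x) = (4*b*x + 28*b + x^2 + 7*x)/(x^2 - 4*x - 5)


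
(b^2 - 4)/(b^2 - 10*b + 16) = (b + 2)/(b - 8)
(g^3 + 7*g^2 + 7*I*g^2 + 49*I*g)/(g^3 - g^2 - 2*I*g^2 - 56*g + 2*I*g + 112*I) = g*(g + 7*I)/(g^2 - 2*g*(4 + I) + 16*I)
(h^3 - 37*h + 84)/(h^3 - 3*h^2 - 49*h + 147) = (h - 4)/(h - 7)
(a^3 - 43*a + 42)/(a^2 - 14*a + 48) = (a^2 + 6*a - 7)/(a - 8)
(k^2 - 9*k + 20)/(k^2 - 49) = (k^2 - 9*k + 20)/(k^2 - 49)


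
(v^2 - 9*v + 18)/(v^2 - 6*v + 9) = (v - 6)/(v - 3)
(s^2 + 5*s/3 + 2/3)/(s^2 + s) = (s + 2/3)/s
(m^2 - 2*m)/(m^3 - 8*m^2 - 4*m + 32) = m/(m^2 - 6*m - 16)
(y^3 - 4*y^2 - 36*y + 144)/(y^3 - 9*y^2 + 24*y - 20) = (y^3 - 4*y^2 - 36*y + 144)/(y^3 - 9*y^2 + 24*y - 20)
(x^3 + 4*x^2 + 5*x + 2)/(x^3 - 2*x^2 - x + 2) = (x^2 + 3*x + 2)/(x^2 - 3*x + 2)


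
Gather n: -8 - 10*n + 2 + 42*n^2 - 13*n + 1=42*n^2 - 23*n - 5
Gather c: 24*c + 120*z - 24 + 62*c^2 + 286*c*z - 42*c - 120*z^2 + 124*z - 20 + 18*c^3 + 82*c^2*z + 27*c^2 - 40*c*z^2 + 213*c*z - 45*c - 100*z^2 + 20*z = 18*c^3 + c^2*(82*z + 89) + c*(-40*z^2 + 499*z - 63) - 220*z^2 + 264*z - 44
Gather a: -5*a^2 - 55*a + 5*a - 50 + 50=-5*a^2 - 50*a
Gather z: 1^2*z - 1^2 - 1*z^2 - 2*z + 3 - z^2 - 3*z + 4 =-2*z^2 - 4*z + 6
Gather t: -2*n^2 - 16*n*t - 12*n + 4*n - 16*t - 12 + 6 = -2*n^2 - 8*n + t*(-16*n - 16) - 6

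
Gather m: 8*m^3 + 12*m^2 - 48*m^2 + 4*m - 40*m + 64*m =8*m^3 - 36*m^2 + 28*m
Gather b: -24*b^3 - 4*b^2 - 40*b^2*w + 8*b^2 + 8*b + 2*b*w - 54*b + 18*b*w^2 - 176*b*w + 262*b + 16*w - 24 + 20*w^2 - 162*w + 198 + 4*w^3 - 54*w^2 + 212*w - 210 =-24*b^3 + b^2*(4 - 40*w) + b*(18*w^2 - 174*w + 216) + 4*w^3 - 34*w^2 + 66*w - 36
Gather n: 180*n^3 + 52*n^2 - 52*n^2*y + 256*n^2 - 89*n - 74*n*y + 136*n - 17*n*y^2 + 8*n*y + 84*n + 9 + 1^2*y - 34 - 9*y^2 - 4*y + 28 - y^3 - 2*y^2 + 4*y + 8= 180*n^3 + n^2*(308 - 52*y) + n*(-17*y^2 - 66*y + 131) - y^3 - 11*y^2 + y + 11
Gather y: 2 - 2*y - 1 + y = 1 - y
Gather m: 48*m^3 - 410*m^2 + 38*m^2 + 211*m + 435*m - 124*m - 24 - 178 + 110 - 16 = 48*m^3 - 372*m^2 + 522*m - 108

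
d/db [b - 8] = 1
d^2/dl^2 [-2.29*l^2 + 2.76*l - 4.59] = -4.58000000000000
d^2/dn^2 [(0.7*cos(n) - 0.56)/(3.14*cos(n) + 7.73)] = (-55.419462*cos(n) + 11.255958*cos(2*n) - 33.767874)/(30.959144*cos(n)^3 + 228.644124*cos(n)^2 + 562.872318*cos(n) + 461.889917)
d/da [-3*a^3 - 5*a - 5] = -9*a^2 - 5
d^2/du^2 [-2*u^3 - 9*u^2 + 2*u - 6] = -12*u - 18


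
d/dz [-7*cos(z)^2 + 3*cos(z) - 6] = (14*cos(z) - 3)*sin(z)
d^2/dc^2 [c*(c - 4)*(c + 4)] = 6*c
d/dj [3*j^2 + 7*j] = 6*j + 7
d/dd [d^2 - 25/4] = 2*d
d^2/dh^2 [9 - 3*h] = 0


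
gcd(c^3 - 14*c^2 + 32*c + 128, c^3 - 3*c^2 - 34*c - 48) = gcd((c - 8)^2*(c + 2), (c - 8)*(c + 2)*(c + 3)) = c^2 - 6*c - 16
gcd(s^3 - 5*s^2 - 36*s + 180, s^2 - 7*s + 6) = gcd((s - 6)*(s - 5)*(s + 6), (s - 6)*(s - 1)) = s - 6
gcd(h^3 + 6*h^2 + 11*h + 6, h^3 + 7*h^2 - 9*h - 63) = h + 3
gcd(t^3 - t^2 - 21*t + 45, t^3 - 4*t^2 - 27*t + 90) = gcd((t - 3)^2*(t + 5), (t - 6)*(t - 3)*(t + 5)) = t^2 + 2*t - 15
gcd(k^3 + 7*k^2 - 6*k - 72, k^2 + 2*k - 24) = k + 6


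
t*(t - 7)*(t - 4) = t^3 - 11*t^2 + 28*t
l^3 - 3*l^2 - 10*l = l*(l - 5)*(l + 2)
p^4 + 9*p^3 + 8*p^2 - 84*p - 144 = (p - 3)*(p + 2)*(p + 4)*(p + 6)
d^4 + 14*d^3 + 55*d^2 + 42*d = d*(d + 1)*(d + 6)*(d + 7)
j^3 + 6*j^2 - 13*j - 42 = (j - 3)*(j + 2)*(j + 7)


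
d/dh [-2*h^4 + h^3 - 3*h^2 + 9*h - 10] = -8*h^3 + 3*h^2 - 6*h + 9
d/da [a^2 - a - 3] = 2*a - 1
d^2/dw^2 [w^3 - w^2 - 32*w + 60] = 6*w - 2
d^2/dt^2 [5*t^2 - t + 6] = 10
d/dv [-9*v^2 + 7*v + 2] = 7 - 18*v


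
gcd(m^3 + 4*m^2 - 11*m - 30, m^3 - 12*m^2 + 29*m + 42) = 1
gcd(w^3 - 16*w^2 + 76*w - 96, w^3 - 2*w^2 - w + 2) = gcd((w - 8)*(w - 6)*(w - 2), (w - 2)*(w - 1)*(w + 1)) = w - 2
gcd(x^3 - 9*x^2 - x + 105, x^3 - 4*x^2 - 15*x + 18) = x + 3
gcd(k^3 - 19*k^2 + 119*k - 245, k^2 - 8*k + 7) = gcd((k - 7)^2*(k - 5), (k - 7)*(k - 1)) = k - 7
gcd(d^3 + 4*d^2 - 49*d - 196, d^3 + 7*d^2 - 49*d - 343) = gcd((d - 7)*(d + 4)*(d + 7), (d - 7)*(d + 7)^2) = d^2 - 49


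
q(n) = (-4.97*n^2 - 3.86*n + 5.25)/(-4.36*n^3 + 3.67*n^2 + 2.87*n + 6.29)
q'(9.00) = -0.02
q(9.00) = 0.15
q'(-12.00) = -0.01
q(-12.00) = -0.08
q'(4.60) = -0.11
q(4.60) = 0.36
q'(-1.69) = 0.29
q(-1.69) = -0.07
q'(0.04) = -1.05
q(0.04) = 0.79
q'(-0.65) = 1.18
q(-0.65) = 0.79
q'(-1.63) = 0.33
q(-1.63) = -0.05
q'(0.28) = -1.19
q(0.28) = 0.52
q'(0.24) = -1.18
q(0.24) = 0.57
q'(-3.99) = -0.02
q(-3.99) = -0.18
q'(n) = (-9.94*n - 3.86)/(-4.36*n^3 + 3.67*n^2 + 2.87*n + 6.29) + (-4.97*n^2 - 3.86*n + 5.25)*(13.08*n^2 - 7.34*n - 2.87)/(-4.36*n^3 + 3.67*n^2 + 2.87*n + 6.29)^2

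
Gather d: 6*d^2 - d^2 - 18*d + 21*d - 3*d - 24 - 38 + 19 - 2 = 5*d^2 - 45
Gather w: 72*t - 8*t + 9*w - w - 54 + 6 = 64*t + 8*w - 48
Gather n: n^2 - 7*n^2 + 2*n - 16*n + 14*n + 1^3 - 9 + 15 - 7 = -6*n^2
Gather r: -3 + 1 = -2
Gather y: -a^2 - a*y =-a^2 - a*y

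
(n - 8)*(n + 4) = n^2 - 4*n - 32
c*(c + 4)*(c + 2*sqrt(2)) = c^3 + 2*sqrt(2)*c^2 + 4*c^2 + 8*sqrt(2)*c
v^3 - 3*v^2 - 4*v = v*(v - 4)*(v + 1)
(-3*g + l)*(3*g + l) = -9*g^2 + l^2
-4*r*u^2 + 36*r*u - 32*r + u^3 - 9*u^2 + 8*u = (-4*r + u)*(u - 8)*(u - 1)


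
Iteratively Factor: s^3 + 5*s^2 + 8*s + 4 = (s + 2)*(s^2 + 3*s + 2) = (s + 2)^2*(s + 1)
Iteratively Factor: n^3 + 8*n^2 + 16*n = (n)*(n^2 + 8*n + 16) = n*(n + 4)*(n + 4)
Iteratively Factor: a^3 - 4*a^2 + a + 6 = (a + 1)*(a^2 - 5*a + 6) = (a - 2)*(a + 1)*(a - 3)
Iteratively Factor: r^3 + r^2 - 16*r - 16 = (r + 4)*(r^2 - 3*r - 4) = (r + 1)*(r + 4)*(r - 4)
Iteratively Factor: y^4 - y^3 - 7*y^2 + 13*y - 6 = (y - 2)*(y^3 + y^2 - 5*y + 3) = (y - 2)*(y + 3)*(y^2 - 2*y + 1) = (y - 2)*(y - 1)*(y + 3)*(y - 1)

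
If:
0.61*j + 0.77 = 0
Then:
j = -1.26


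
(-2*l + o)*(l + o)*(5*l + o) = -10*l^3 - 7*l^2*o + 4*l*o^2 + o^3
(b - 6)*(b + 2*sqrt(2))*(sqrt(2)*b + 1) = sqrt(2)*b^3 - 6*sqrt(2)*b^2 + 5*b^2 - 30*b + 2*sqrt(2)*b - 12*sqrt(2)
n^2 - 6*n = n*(n - 6)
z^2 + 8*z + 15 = (z + 3)*(z + 5)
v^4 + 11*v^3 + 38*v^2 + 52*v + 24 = (v + 1)*(v + 2)^2*(v + 6)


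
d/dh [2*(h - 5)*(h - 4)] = 4*h - 18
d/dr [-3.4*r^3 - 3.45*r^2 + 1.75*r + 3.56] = -10.2*r^2 - 6.9*r + 1.75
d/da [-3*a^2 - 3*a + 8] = -6*a - 3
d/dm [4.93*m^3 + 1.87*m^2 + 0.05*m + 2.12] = 14.79*m^2 + 3.74*m + 0.05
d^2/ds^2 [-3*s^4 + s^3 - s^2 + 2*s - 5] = -36*s^2 + 6*s - 2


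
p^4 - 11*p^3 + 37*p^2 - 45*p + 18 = (p - 6)*(p - 3)*(p - 1)^2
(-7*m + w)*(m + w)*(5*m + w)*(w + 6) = -35*m^3*w - 210*m^3 - 37*m^2*w^2 - 222*m^2*w - m*w^3 - 6*m*w^2 + w^4 + 6*w^3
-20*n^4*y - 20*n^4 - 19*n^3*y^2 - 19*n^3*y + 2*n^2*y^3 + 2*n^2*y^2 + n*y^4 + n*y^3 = (-4*n + y)*(n + y)*(5*n + y)*(n*y + n)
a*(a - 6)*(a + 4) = a^3 - 2*a^2 - 24*a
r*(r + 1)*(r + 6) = r^3 + 7*r^2 + 6*r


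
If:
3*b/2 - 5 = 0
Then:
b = 10/3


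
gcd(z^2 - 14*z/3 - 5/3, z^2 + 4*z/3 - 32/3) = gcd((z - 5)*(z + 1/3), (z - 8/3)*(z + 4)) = 1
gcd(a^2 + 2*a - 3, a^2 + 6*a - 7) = a - 1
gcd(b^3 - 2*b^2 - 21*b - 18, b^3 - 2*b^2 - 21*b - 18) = b^3 - 2*b^2 - 21*b - 18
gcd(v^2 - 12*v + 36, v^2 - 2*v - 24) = v - 6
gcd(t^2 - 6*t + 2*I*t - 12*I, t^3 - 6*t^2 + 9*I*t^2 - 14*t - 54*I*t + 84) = t^2 + t*(-6 + 2*I) - 12*I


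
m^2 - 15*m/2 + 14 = (m - 4)*(m - 7/2)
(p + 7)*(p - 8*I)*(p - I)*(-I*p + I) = -I*p^4 - 9*p^3 - 6*I*p^3 - 54*p^2 + 15*I*p^2 + 63*p + 48*I*p - 56*I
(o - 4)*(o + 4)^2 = o^3 + 4*o^2 - 16*o - 64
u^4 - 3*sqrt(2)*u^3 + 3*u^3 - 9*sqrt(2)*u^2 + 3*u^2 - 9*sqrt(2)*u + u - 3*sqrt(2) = (u + 1)^3*(u - 3*sqrt(2))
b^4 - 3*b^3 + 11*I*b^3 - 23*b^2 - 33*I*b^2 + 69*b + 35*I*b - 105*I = (b - 3)*(b - I)*(b + 5*I)*(b + 7*I)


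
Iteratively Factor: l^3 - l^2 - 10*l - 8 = (l + 1)*(l^2 - 2*l - 8) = (l + 1)*(l + 2)*(l - 4)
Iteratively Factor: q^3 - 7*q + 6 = (q - 1)*(q^2 + q - 6) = (q - 1)*(q + 3)*(q - 2)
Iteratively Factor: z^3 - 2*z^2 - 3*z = (z)*(z^2 - 2*z - 3) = z*(z - 3)*(z + 1)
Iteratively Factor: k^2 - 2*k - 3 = (k - 3)*(k + 1)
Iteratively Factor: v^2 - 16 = (v - 4)*(v + 4)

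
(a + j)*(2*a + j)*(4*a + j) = 8*a^3 + 14*a^2*j + 7*a*j^2 + j^3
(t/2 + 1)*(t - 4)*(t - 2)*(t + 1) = t^4/2 - 3*t^3/2 - 4*t^2 + 6*t + 8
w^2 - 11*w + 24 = (w - 8)*(w - 3)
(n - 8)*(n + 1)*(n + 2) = n^3 - 5*n^2 - 22*n - 16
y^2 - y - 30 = (y - 6)*(y + 5)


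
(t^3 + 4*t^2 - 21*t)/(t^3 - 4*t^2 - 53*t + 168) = t/(t - 8)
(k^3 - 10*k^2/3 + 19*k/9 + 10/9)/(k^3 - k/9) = (3*k^2 - 11*k + 10)/(k*(3*k - 1))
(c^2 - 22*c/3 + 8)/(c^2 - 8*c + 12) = (c - 4/3)/(c - 2)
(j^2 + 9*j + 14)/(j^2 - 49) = (j + 2)/(j - 7)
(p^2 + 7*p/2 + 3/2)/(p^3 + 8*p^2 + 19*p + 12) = (p + 1/2)/(p^2 + 5*p + 4)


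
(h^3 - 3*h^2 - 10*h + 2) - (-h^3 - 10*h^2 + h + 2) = 2*h^3 + 7*h^2 - 11*h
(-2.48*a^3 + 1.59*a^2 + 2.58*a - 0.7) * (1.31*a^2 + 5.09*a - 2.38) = -3.2488*a^5 - 10.5403*a^4 + 17.3753*a^3 + 8.431*a^2 - 9.7034*a + 1.666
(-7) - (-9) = 2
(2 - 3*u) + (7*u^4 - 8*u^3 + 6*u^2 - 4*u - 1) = 7*u^4 - 8*u^3 + 6*u^2 - 7*u + 1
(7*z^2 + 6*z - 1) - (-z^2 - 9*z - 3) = 8*z^2 + 15*z + 2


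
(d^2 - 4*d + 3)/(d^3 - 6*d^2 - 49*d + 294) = (d^2 - 4*d + 3)/(d^3 - 6*d^2 - 49*d + 294)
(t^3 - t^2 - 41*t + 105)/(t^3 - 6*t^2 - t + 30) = (t + 7)/(t + 2)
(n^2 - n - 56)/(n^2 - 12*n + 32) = (n + 7)/(n - 4)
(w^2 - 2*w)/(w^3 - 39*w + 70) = w/(w^2 + 2*w - 35)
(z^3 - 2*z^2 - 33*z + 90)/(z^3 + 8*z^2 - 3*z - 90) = (z - 5)/(z + 5)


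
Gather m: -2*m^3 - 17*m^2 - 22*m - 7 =-2*m^3 - 17*m^2 - 22*m - 7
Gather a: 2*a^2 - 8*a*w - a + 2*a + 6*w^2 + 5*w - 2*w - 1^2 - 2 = 2*a^2 + a*(1 - 8*w) + 6*w^2 + 3*w - 3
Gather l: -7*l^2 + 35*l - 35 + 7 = -7*l^2 + 35*l - 28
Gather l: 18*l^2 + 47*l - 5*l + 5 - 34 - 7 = 18*l^2 + 42*l - 36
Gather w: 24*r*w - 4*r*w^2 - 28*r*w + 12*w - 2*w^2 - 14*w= w^2*(-4*r - 2) + w*(-4*r - 2)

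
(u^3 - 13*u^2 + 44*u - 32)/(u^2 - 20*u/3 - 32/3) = 3*(u^2 - 5*u + 4)/(3*u + 4)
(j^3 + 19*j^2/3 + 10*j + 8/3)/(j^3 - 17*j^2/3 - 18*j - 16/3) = (j + 4)/(j - 8)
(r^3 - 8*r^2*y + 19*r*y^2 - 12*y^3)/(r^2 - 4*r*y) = r - 4*y + 3*y^2/r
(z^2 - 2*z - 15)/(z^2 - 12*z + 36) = (z^2 - 2*z - 15)/(z^2 - 12*z + 36)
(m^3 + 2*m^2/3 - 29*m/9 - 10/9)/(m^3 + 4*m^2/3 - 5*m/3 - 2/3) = (m - 5/3)/(m - 1)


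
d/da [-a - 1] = -1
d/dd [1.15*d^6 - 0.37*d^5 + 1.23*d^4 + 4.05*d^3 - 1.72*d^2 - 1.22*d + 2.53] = 6.9*d^5 - 1.85*d^4 + 4.92*d^3 + 12.15*d^2 - 3.44*d - 1.22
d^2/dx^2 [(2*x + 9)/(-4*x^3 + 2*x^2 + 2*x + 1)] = 4*(-48*x^5 - 408*x^4 + 276*x^3 + 30*x^2 - 102*x - 7)/(64*x^9 - 96*x^8 - 48*x^7 + 40*x^6 + 72*x^5 + 12*x^4 - 20*x^3 - 18*x^2 - 6*x - 1)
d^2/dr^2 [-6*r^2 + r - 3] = -12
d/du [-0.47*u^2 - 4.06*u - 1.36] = -0.94*u - 4.06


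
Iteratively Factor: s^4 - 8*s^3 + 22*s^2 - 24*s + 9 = (s - 3)*(s^3 - 5*s^2 + 7*s - 3) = (s - 3)^2*(s^2 - 2*s + 1) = (s - 3)^2*(s - 1)*(s - 1)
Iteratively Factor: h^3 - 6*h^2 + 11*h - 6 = (h - 1)*(h^2 - 5*h + 6) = (h - 3)*(h - 1)*(h - 2)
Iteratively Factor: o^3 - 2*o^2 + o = (o - 1)*(o^2 - o) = (o - 1)^2*(o)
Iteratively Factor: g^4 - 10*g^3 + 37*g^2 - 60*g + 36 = (g - 3)*(g^3 - 7*g^2 + 16*g - 12) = (g - 3)^2*(g^2 - 4*g + 4) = (g - 3)^2*(g - 2)*(g - 2)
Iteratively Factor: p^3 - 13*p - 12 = (p - 4)*(p^2 + 4*p + 3) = (p - 4)*(p + 1)*(p + 3)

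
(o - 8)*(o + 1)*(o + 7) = o^3 - 57*o - 56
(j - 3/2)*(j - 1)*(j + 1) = j^3 - 3*j^2/2 - j + 3/2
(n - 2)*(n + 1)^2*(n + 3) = n^4 + 3*n^3 - 3*n^2 - 11*n - 6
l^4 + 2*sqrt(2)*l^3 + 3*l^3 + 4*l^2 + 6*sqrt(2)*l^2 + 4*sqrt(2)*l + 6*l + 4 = (l + 1)*(l + 2)*(l + sqrt(2))^2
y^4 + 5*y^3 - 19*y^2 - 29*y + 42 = (y - 3)*(y - 1)*(y + 2)*(y + 7)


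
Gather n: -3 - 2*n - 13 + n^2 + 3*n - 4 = n^2 + n - 20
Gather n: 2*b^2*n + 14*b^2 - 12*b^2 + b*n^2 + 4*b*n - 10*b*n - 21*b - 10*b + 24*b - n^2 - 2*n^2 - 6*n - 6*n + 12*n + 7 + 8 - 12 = 2*b^2 - 7*b + n^2*(b - 3) + n*(2*b^2 - 6*b) + 3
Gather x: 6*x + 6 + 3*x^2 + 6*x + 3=3*x^2 + 12*x + 9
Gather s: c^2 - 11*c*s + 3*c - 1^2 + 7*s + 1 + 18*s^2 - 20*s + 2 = c^2 + 3*c + 18*s^2 + s*(-11*c - 13) + 2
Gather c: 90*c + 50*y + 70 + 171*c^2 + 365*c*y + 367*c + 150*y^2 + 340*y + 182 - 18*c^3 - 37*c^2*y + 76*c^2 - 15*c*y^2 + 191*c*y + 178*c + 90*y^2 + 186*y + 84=-18*c^3 + c^2*(247 - 37*y) + c*(-15*y^2 + 556*y + 635) + 240*y^2 + 576*y + 336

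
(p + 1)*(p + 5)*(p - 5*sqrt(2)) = p^3 - 5*sqrt(2)*p^2 + 6*p^2 - 30*sqrt(2)*p + 5*p - 25*sqrt(2)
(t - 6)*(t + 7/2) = t^2 - 5*t/2 - 21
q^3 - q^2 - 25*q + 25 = (q - 5)*(q - 1)*(q + 5)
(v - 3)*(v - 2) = v^2 - 5*v + 6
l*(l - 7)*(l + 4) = l^3 - 3*l^2 - 28*l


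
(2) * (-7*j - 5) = -14*j - 10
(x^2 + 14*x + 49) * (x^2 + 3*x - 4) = x^4 + 17*x^3 + 87*x^2 + 91*x - 196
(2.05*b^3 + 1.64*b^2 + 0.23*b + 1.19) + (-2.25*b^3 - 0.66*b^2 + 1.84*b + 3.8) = -0.2*b^3 + 0.98*b^2 + 2.07*b + 4.99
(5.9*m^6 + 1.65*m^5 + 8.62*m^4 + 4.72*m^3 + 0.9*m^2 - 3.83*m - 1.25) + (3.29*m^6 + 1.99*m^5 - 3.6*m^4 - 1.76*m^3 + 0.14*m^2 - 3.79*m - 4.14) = 9.19*m^6 + 3.64*m^5 + 5.02*m^4 + 2.96*m^3 + 1.04*m^2 - 7.62*m - 5.39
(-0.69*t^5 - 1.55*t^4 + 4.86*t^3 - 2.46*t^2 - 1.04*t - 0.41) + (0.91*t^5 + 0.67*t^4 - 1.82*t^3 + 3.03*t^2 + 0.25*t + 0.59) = 0.22*t^5 - 0.88*t^4 + 3.04*t^3 + 0.57*t^2 - 0.79*t + 0.18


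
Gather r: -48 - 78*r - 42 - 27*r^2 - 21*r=-27*r^2 - 99*r - 90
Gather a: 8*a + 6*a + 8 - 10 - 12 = 14*a - 14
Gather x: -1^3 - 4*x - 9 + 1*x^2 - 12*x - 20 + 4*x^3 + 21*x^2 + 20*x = 4*x^3 + 22*x^2 + 4*x - 30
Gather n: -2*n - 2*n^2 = -2*n^2 - 2*n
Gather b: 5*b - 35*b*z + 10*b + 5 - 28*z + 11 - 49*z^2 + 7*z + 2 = b*(15 - 35*z) - 49*z^2 - 21*z + 18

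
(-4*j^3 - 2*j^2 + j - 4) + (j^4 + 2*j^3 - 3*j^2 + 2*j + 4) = j^4 - 2*j^3 - 5*j^2 + 3*j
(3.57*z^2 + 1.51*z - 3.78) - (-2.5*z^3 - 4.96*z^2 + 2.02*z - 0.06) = 2.5*z^3 + 8.53*z^2 - 0.51*z - 3.72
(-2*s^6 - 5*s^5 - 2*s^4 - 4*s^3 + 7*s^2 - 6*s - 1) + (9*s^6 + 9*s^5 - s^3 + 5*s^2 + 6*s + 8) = 7*s^6 + 4*s^5 - 2*s^4 - 5*s^3 + 12*s^2 + 7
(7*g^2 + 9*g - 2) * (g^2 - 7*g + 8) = 7*g^4 - 40*g^3 - 9*g^2 + 86*g - 16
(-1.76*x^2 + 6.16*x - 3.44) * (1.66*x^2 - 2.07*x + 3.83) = -2.9216*x^4 + 13.8688*x^3 - 25.2024*x^2 + 30.7136*x - 13.1752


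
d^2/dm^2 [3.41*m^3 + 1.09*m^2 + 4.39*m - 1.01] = 20.46*m + 2.18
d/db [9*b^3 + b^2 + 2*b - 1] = 27*b^2 + 2*b + 2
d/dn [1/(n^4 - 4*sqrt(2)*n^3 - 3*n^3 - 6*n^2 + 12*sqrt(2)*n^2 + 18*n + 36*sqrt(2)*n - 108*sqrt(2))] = (-4*n^3 + 9*n^2 + 12*sqrt(2)*n^2 - 24*sqrt(2)*n + 12*n - 36*sqrt(2) - 18)/(n^4 - 4*sqrt(2)*n^3 - 3*n^3 - 6*n^2 + 12*sqrt(2)*n^2 + 18*n + 36*sqrt(2)*n - 108*sqrt(2))^2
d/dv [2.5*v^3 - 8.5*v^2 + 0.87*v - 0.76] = 7.5*v^2 - 17.0*v + 0.87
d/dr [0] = 0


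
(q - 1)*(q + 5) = q^2 + 4*q - 5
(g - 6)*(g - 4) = g^2 - 10*g + 24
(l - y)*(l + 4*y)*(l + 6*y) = l^3 + 9*l^2*y + 14*l*y^2 - 24*y^3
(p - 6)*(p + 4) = p^2 - 2*p - 24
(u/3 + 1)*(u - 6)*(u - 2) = u^3/3 - 5*u^2/3 - 4*u + 12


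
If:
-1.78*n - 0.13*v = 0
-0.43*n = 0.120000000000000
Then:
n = -0.28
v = 3.82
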